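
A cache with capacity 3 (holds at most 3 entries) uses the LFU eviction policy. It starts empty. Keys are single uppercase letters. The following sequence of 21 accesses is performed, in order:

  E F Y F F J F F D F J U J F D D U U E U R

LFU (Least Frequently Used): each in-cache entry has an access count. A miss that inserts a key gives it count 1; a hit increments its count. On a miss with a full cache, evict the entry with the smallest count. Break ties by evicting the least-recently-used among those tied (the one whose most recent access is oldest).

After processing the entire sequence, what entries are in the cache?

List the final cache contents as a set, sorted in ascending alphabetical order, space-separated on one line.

LFU simulation (capacity=3):
  1. access E: MISS. Cache: [E(c=1)]
  2. access F: MISS. Cache: [E(c=1) F(c=1)]
  3. access Y: MISS. Cache: [E(c=1) F(c=1) Y(c=1)]
  4. access F: HIT, count now 2. Cache: [E(c=1) Y(c=1) F(c=2)]
  5. access F: HIT, count now 3. Cache: [E(c=1) Y(c=1) F(c=3)]
  6. access J: MISS, evict E(c=1). Cache: [Y(c=1) J(c=1) F(c=3)]
  7. access F: HIT, count now 4. Cache: [Y(c=1) J(c=1) F(c=4)]
  8. access F: HIT, count now 5. Cache: [Y(c=1) J(c=1) F(c=5)]
  9. access D: MISS, evict Y(c=1). Cache: [J(c=1) D(c=1) F(c=5)]
  10. access F: HIT, count now 6. Cache: [J(c=1) D(c=1) F(c=6)]
  11. access J: HIT, count now 2. Cache: [D(c=1) J(c=2) F(c=6)]
  12. access U: MISS, evict D(c=1). Cache: [U(c=1) J(c=2) F(c=6)]
  13. access J: HIT, count now 3. Cache: [U(c=1) J(c=3) F(c=6)]
  14. access F: HIT, count now 7. Cache: [U(c=1) J(c=3) F(c=7)]
  15. access D: MISS, evict U(c=1). Cache: [D(c=1) J(c=3) F(c=7)]
  16. access D: HIT, count now 2. Cache: [D(c=2) J(c=3) F(c=7)]
  17. access U: MISS, evict D(c=2). Cache: [U(c=1) J(c=3) F(c=7)]
  18. access U: HIT, count now 2. Cache: [U(c=2) J(c=3) F(c=7)]
  19. access E: MISS, evict U(c=2). Cache: [E(c=1) J(c=3) F(c=7)]
  20. access U: MISS, evict E(c=1). Cache: [U(c=1) J(c=3) F(c=7)]
  21. access R: MISS, evict U(c=1). Cache: [R(c=1) J(c=3) F(c=7)]
Total: 10 hits, 11 misses, 8 evictions

Answer: F J R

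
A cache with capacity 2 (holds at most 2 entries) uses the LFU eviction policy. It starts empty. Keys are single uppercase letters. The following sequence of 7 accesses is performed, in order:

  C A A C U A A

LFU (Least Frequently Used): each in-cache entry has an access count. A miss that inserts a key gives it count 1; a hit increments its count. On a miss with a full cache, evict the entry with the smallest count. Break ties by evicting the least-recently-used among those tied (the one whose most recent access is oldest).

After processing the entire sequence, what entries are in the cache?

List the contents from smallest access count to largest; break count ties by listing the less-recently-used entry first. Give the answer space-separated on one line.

LFU simulation (capacity=2):
  1. access C: MISS. Cache: [C(c=1)]
  2. access A: MISS. Cache: [C(c=1) A(c=1)]
  3. access A: HIT, count now 2. Cache: [C(c=1) A(c=2)]
  4. access C: HIT, count now 2. Cache: [A(c=2) C(c=2)]
  5. access U: MISS, evict A(c=2). Cache: [U(c=1) C(c=2)]
  6. access A: MISS, evict U(c=1). Cache: [A(c=1) C(c=2)]
  7. access A: HIT, count now 2. Cache: [C(c=2) A(c=2)]
Total: 3 hits, 4 misses, 2 evictions

Answer: C A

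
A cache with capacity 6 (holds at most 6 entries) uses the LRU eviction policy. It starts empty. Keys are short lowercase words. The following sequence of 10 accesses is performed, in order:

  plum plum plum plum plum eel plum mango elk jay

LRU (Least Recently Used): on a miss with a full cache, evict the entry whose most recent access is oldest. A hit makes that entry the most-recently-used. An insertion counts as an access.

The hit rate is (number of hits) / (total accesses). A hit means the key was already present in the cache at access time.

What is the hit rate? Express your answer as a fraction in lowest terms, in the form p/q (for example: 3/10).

Answer: 1/2

Derivation:
LRU simulation (capacity=6):
  1. access plum: MISS. Cache (LRU->MRU): [plum]
  2. access plum: HIT. Cache (LRU->MRU): [plum]
  3. access plum: HIT. Cache (LRU->MRU): [plum]
  4. access plum: HIT. Cache (LRU->MRU): [plum]
  5. access plum: HIT. Cache (LRU->MRU): [plum]
  6. access eel: MISS. Cache (LRU->MRU): [plum eel]
  7. access plum: HIT. Cache (LRU->MRU): [eel plum]
  8. access mango: MISS. Cache (LRU->MRU): [eel plum mango]
  9. access elk: MISS. Cache (LRU->MRU): [eel plum mango elk]
  10. access jay: MISS. Cache (LRU->MRU): [eel plum mango elk jay]
Total: 5 hits, 5 misses, 0 evictions

Hit rate = 5/10 = 1/2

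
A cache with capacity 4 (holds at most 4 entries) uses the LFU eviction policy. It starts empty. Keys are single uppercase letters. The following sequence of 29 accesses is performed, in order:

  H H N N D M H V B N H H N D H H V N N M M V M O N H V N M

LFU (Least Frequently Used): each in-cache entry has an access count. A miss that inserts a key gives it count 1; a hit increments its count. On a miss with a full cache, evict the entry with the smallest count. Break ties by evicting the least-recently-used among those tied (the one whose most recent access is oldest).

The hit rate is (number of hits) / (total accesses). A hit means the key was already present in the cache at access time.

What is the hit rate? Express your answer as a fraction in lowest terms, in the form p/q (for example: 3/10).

LFU simulation (capacity=4):
  1. access H: MISS. Cache: [H(c=1)]
  2. access H: HIT, count now 2. Cache: [H(c=2)]
  3. access N: MISS. Cache: [N(c=1) H(c=2)]
  4. access N: HIT, count now 2. Cache: [H(c=2) N(c=2)]
  5. access D: MISS. Cache: [D(c=1) H(c=2) N(c=2)]
  6. access M: MISS. Cache: [D(c=1) M(c=1) H(c=2) N(c=2)]
  7. access H: HIT, count now 3. Cache: [D(c=1) M(c=1) N(c=2) H(c=3)]
  8. access V: MISS, evict D(c=1). Cache: [M(c=1) V(c=1) N(c=2) H(c=3)]
  9. access B: MISS, evict M(c=1). Cache: [V(c=1) B(c=1) N(c=2) H(c=3)]
  10. access N: HIT, count now 3. Cache: [V(c=1) B(c=1) H(c=3) N(c=3)]
  11. access H: HIT, count now 4. Cache: [V(c=1) B(c=1) N(c=3) H(c=4)]
  12. access H: HIT, count now 5. Cache: [V(c=1) B(c=1) N(c=3) H(c=5)]
  13. access N: HIT, count now 4. Cache: [V(c=1) B(c=1) N(c=4) H(c=5)]
  14. access D: MISS, evict V(c=1). Cache: [B(c=1) D(c=1) N(c=4) H(c=5)]
  15. access H: HIT, count now 6. Cache: [B(c=1) D(c=1) N(c=4) H(c=6)]
  16. access H: HIT, count now 7. Cache: [B(c=1) D(c=1) N(c=4) H(c=7)]
  17. access V: MISS, evict B(c=1). Cache: [D(c=1) V(c=1) N(c=4) H(c=7)]
  18. access N: HIT, count now 5. Cache: [D(c=1) V(c=1) N(c=5) H(c=7)]
  19. access N: HIT, count now 6. Cache: [D(c=1) V(c=1) N(c=6) H(c=7)]
  20. access M: MISS, evict D(c=1). Cache: [V(c=1) M(c=1) N(c=6) H(c=7)]
  21. access M: HIT, count now 2. Cache: [V(c=1) M(c=2) N(c=6) H(c=7)]
  22. access V: HIT, count now 2. Cache: [M(c=2) V(c=2) N(c=6) H(c=7)]
  23. access M: HIT, count now 3. Cache: [V(c=2) M(c=3) N(c=6) H(c=7)]
  24. access O: MISS, evict V(c=2). Cache: [O(c=1) M(c=3) N(c=6) H(c=7)]
  25. access N: HIT, count now 7. Cache: [O(c=1) M(c=3) H(c=7) N(c=7)]
  26. access H: HIT, count now 8. Cache: [O(c=1) M(c=3) N(c=7) H(c=8)]
  27. access V: MISS, evict O(c=1). Cache: [V(c=1) M(c=3) N(c=7) H(c=8)]
  28. access N: HIT, count now 8. Cache: [V(c=1) M(c=3) H(c=8) N(c=8)]
  29. access M: HIT, count now 4. Cache: [V(c=1) M(c=4) H(c=8) N(c=8)]
Total: 18 hits, 11 misses, 7 evictions

Hit rate = 18/29

Answer: 18/29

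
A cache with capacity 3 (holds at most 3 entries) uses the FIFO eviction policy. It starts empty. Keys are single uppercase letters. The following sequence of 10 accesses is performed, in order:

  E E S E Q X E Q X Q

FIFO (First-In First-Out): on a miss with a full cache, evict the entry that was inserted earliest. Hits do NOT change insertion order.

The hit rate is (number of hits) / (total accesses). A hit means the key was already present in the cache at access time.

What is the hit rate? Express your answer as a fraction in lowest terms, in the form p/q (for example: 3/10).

Answer: 1/2

Derivation:
FIFO simulation (capacity=3):
  1. access E: MISS. Cache (old->new): [E]
  2. access E: HIT. Cache (old->new): [E]
  3. access S: MISS. Cache (old->new): [E S]
  4. access E: HIT. Cache (old->new): [E S]
  5. access Q: MISS. Cache (old->new): [E S Q]
  6. access X: MISS, evict E. Cache (old->new): [S Q X]
  7. access E: MISS, evict S. Cache (old->new): [Q X E]
  8. access Q: HIT. Cache (old->new): [Q X E]
  9. access X: HIT. Cache (old->new): [Q X E]
  10. access Q: HIT. Cache (old->new): [Q X E]
Total: 5 hits, 5 misses, 2 evictions

Hit rate = 5/10 = 1/2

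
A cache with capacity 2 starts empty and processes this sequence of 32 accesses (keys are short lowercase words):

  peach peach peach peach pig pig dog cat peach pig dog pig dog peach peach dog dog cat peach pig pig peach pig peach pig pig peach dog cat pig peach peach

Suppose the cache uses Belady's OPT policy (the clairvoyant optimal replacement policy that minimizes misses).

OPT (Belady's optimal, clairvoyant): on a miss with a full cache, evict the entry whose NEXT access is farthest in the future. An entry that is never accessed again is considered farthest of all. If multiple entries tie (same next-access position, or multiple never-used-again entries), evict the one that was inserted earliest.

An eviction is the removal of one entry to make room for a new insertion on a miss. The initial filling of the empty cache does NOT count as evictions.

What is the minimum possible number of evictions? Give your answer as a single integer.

OPT (Belady) simulation (capacity=2):
  1. access peach: MISS. Cache: [peach]
  2. access peach: HIT. Next use of peach: step 3. Cache: [peach]
  3. access peach: HIT. Next use of peach: step 4. Cache: [peach]
  4. access peach: HIT. Next use of peach: step 9. Cache: [peach]
  5. access pig: MISS. Cache: [peach pig]
  6. access pig: HIT. Next use of pig: step 10. Cache: [peach pig]
  7. access dog: MISS, evict pig (next use: step 10). Cache: [peach dog]
  8. access cat: MISS, evict dog (next use: step 11). Cache: [peach cat]
  9. access peach: HIT. Next use of peach: step 14. Cache: [peach cat]
  10. access pig: MISS, evict cat (next use: step 18). Cache: [peach pig]
  11. access dog: MISS, evict peach (next use: step 14). Cache: [pig dog]
  12. access pig: HIT. Next use of pig: step 20. Cache: [pig dog]
  13. access dog: HIT. Next use of dog: step 16. Cache: [pig dog]
  14. access peach: MISS, evict pig (next use: step 20). Cache: [dog peach]
  15. access peach: HIT. Next use of peach: step 19. Cache: [dog peach]
  16. access dog: HIT. Next use of dog: step 17. Cache: [dog peach]
  17. access dog: HIT. Next use of dog: step 28. Cache: [dog peach]
  18. access cat: MISS, evict dog (next use: step 28). Cache: [peach cat]
  19. access peach: HIT. Next use of peach: step 22. Cache: [peach cat]
  20. access pig: MISS, evict cat (next use: step 29). Cache: [peach pig]
  21. access pig: HIT. Next use of pig: step 23. Cache: [peach pig]
  22. access peach: HIT. Next use of peach: step 24. Cache: [peach pig]
  23. access pig: HIT. Next use of pig: step 25. Cache: [peach pig]
  24. access peach: HIT. Next use of peach: step 27. Cache: [peach pig]
  25. access pig: HIT. Next use of pig: step 26. Cache: [peach pig]
  26. access pig: HIT. Next use of pig: step 30. Cache: [peach pig]
  27. access peach: HIT. Next use of peach: step 31. Cache: [peach pig]
  28. access dog: MISS, evict peach (next use: step 31). Cache: [pig dog]
  29. access cat: MISS, evict dog (next use: never). Cache: [pig cat]
  30. access pig: HIT. Next use of pig: never. Cache: [pig cat]
  31. access peach: MISS, evict pig (next use: never). Cache: [cat peach]
  32. access peach: HIT. Next use of peach: never. Cache: [cat peach]
Total: 20 hits, 12 misses, 10 evictions

Answer: 10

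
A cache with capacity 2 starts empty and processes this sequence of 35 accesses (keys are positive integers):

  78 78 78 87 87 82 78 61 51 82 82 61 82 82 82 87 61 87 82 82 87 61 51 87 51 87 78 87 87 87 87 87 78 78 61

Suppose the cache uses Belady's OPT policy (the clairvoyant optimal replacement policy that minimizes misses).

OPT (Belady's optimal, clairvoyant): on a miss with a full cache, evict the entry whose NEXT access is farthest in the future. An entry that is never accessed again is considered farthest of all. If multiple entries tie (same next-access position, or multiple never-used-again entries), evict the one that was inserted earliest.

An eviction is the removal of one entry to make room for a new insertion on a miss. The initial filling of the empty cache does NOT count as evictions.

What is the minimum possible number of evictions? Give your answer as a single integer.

OPT (Belady) simulation (capacity=2):
  1. access 78: MISS. Cache: [78]
  2. access 78: HIT. Next use of 78: step 3. Cache: [78]
  3. access 78: HIT. Next use of 78: step 7. Cache: [78]
  4. access 87: MISS. Cache: [78 87]
  5. access 87: HIT. Next use of 87: step 16. Cache: [78 87]
  6. access 82: MISS, evict 87 (next use: step 16). Cache: [78 82]
  7. access 78: HIT. Next use of 78: step 27. Cache: [78 82]
  8. access 61: MISS, evict 78 (next use: step 27). Cache: [82 61]
  9. access 51: MISS, evict 61 (next use: step 12). Cache: [82 51]
  10. access 82: HIT. Next use of 82: step 11. Cache: [82 51]
  11. access 82: HIT. Next use of 82: step 13. Cache: [82 51]
  12. access 61: MISS, evict 51 (next use: step 23). Cache: [82 61]
  13. access 82: HIT. Next use of 82: step 14. Cache: [82 61]
  14. access 82: HIT. Next use of 82: step 15. Cache: [82 61]
  15. access 82: HIT. Next use of 82: step 19. Cache: [82 61]
  16. access 87: MISS, evict 82 (next use: step 19). Cache: [61 87]
  17. access 61: HIT. Next use of 61: step 22. Cache: [61 87]
  18. access 87: HIT. Next use of 87: step 21. Cache: [61 87]
  19. access 82: MISS, evict 61 (next use: step 22). Cache: [87 82]
  20. access 82: HIT. Next use of 82: never. Cache: [87 82]
  21. access 87: HIT. Next use of 87: step 24. Cache: [87 82]
  22. access 61: MISS, evict 82 (next use: never). Cache: [87 61]
  23. access 51: MISS, evict 61 (next use: step 35). Cache: [87 51]
  24. access 87: HIT. Next use of 87: step 26. Cache: [87 51]
  25. access 51: HIT. Next use of 51: never. Cache: [87 51]
  26. access 87: HIT. Next use of 87: step 28. Cache: [87 51]
  27. access 78: MISS, evict 51 (next use: never). Cache: [87 78]
  28. access 87: HIT. Next use of 87: step 29. Cache: [87 78]
  29. access 87: HIT. Next use of 87: step 30. Cache: [87 78]
  30. access 87: HIT. Next use of 87: step 31. Cache: [87 78]
  31. access 87: HIT. Next use of 87: step 32. Cache: [87 78]
  32. access 87: HIT. Next use of 87: never. Cache: [87 78]
  33. access 78: HIT. Next use of 78: step 34. Cache: [87 78]
  34. access 78: HIT. Next use of 78: never. Cache: [87 78]
  35. access 61: MISS, evict 87 (next use: never). Cache: [78 61]
Total: 23 hits, 12 misses, 10 evictions

Answer: 10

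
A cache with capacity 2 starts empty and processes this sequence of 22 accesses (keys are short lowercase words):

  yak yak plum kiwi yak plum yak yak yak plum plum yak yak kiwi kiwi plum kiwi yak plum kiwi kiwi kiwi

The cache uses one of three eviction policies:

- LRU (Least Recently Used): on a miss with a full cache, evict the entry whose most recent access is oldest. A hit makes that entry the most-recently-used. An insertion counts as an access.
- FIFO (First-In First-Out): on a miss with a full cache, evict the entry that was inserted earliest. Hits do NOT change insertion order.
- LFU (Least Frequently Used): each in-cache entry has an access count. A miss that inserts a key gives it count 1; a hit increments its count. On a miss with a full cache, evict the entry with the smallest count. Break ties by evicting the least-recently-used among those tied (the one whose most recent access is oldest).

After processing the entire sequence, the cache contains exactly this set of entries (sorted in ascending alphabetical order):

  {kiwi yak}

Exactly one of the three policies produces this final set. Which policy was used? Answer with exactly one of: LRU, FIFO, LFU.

Answer: LFU

Derivation:
Simulating under each policy and comparing final sets:
  LRU: final set = {kiwi plum} -> differs
  FIFO: final set = {kiwi plum} -> differs
  LFU: final set = {kiwi yak} -> MATCHES target
Only LFU produces the target set.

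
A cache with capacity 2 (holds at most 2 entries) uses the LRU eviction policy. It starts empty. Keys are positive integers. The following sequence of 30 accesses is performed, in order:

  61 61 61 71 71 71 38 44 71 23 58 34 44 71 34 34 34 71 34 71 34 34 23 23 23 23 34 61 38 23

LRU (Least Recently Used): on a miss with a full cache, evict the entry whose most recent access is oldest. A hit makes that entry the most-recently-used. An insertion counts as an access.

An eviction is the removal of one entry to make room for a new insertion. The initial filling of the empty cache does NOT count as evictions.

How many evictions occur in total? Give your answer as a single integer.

LRU simulation (capacity=2):
  1. access 61: MISS. Cache (LRU->MRU): [61]
  2. access 61: HIT. Cache (LRU->MRU): [61]
  3. access 61: HIT. Cache (LRU->MRU): [61]
  4. access 71: MISS. Cache (LRU->MRU): [61 71]
  5. access 71: HIT. Cache (LRU->MRU): [61 71]
  6. access 71: HIT. Cache (LRU->MRU): [61 71]
  7. access 38: MISS, evict 61. Cache (LRU->MRU): [71 38]
  8. access 44: MISS, evict 71. Cache (LRU->MRU): [38 44]
  9. access 71: MISS, evict 38. Cache (LRU->MRU): [44 71]
  10. access 23: MISS, evict 44. Cache (LRU->MRU): [71 23]
  11. access 58: MISS, evict 71. Cache (LRU->MRU): [23 58]
  12. access 34: MISS, evict 23. Cache (LRU->MRU): [58 34]
  13. access 44: MISS, evict 58. Cache (LRU->MRU): [34 44]
  14. access 71: MISS, evict 34. Cache (LRU->MRU): [44 71]
  15. access 34: MISS, evict 44. Cache (LRU->MRU): [71 34]
  16. access 34: HIT. Cache (LRU->MRU): [71 34]
  17. access 34: HIT. Cache (LRU->MRU): [71 34]
  18. access 71: HIT. Cache (LRU->MRU): [34 71]
  19. access 34: HIT. Cache (LRU->MRU): [71 34]
  20. access 71: HIT. Cache (LRU->MRU): [34 71]
  21. access 34: HIT. Cache (LRU->MRU): [71 34]
  22. access 34: HIT. Cache (LRU->MRU): [71 34]
  23. access 23: MISS, evict 71. Cache (LRU->MRU): [34 23]
  24. access 23: HIT. Cache (LRU->MRU): [34 23]
  25. access 23: HIT. Cache (LRU->MRU): [34 23]
  26. access 23: HIT. Cache (LRU->MRU): [34 23]
  27. access 34: HIT. Cache (LRU->MRU): [23 34]
  28. access 61: MISS, evict 23. Cache (LRU->MRU): [34 61]
  29. access 38: MISS, evict 34. Cache (LRU->MRU): [61 38]
  30. access 23: MISS, evict 61. Cache (LRU->MRU): [38 23]
Total: 15 hits, 15 misses, 13 evictions

Answer: 13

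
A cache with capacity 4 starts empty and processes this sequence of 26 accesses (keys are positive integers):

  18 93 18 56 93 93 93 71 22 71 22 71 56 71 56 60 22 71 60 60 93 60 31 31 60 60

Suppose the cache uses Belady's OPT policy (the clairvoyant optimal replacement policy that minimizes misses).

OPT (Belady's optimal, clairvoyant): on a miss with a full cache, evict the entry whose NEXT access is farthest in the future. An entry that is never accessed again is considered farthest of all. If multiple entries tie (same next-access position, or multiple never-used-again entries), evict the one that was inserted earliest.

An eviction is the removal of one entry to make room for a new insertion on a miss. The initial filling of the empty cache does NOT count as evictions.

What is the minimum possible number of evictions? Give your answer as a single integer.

OPT (Belady) simulation (capacity=4):
  1. access 18: MISS. Cache: [18]
  2. access 93: MISS. Cache: [18 93]
  3. access 18: HIT. Next use of 18: never. Cache: [18 93]
  4. access 56: MISS. Cache: [18 93 56]
  5. access 93: HIT. Next use of 93: step 6. Cache: [18 93 56]
  6. access 93: HIT. Next use of 93: step 7. Cache: [18 93 56]
  7. access 93: HIT. Next use of 93: step 21. Cache: [18 93 56]
  8. access 71: MISS. Cache: [18 93 56 71]
  9. access 22: MISS, evict 18 (next use: never). Cache: [93 56 71 22]
  10. access 71: HIT. Next use of 71: step 12. Cache: [93 56 71 22]
  11. access 22: HIT. Next use of 22: step 17. Cache: [93 56 71 22]
  12. access 71: HIT. Next use of 71: step 14. Cache: [93 56 71 22]
  13. access 56: HIT. Next use of 56: step 15. Cache: [93 56 71 22]
  14. access 71: HIT. Next use of 71: step 18. Cache: [93 56 71 22]
  15. access 56: HIT. Next use of 56: never. Cache: [93 56 71 22]
  16. access 60: MISS, evict 56 (next use: never). Cache: [93 71 22 60]
  17. access 22: HIT. Next use of 22: never. Cache: [93 71 22 60]
  18. access 71: HIT. Next use of 71: never. Cache: [93 71 22 60]
  19. access 60: HIT. Next use of 60: step 20. Cache: [93 71 22 60]
  20. access 60: HIT. Next use of 60: step 22. Cache: [93 71 22 60]
  21. access 93: HIT. Next use of 93: never. Cache: [93 71 22 60]
  22. access 60: HIT. Next use of 60: step 25. Cache: [93 71 22 60]
  23. access 31: MISS, evict 93 (next use: never). Cache: [71 22 60 31]
  24. access 31: HIT. Next use of 31: never. Cache: [71 22 60 31]
  25. access 60: HIT. Next use of 60: step 26. Cache: [71 22 60 31]
  26. access 60: HIT. Next use of 60: never. Cache: [71 22 60 31]
Total: 19 hits, 7 misses, 3 evictions

Answer: 3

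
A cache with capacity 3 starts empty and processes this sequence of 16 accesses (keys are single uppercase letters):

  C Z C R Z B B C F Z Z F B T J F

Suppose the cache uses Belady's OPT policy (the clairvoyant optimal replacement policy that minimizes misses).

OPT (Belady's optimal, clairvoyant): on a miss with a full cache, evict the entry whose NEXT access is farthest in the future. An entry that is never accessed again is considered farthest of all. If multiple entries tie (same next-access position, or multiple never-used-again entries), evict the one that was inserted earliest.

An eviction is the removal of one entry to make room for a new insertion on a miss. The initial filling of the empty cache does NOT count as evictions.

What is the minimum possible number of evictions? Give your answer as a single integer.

OPT (Belady) simulation (capacity=3):
  1. access C: MISS. Cache: [C]
  2. access Z: MISS. Cache: [C Z]
  3. access C: HIT. Next use of C: step 8. Cache: [C Z]
  4. access R: MISS. Cache: [C Z R]
  5. access Z: HIT. Next use of Z: step 10. Cache: [C Z R]
  6. access B: MISS, evict R (next use: never). Cache: [C Z B]
  7. access B: HIT. Next use of B: step 13. Cache: [C Z B]
  8. access C: HIT. Next use of C: never. Cache: [C Z B]
  9. access F: MISS, evict C (next use: never). Cache: [Z B F]
  10. access Z: HIT. Next use of Z: step 11. Cache: [Z B F]
  11. access Z: HIT. Next use of Z: never. Cache: [Z B F]
  12. access F: HIT. Next use of F: step 16. Cache: [Z B F]
  13. access B: HIT. Next use of B: never. Cache: [Z B F]
  14. access T: MISS, evict Z (next use: never). Cache: [B F T]
  15. access J: MISS, evict B (next use: never). Cache: [F T J]
  16. access F: HIT. Next use of F: never. Cache: [F T J]
Total: 9 hits, 7 misses, 4 evictions

Answer: 4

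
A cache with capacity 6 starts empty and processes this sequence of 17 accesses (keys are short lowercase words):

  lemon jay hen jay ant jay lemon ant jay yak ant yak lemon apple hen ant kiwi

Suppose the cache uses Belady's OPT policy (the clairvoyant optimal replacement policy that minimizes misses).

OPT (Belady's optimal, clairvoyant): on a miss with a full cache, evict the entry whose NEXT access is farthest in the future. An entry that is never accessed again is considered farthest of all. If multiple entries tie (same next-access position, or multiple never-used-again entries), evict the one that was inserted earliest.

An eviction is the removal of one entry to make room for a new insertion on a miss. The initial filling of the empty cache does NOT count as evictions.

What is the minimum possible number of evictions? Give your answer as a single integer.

OPT (Belady) simulation (capacity=6):
  1. access lemon: MISS. Cache: [lemon]
  2. access jay: MISS. Cache: [lemon jay]
  3. access hen: MISS. Cache: [lemon jay hen]
  4. access jay: HIT. Next use of jay: step 6. Cache: [lemon jay hen]
  5. access ant: MISS. Cache: [lemon jay hen ant]
  6. access jay: HIT. Next use of jay: step 9. Cache: [lemon jay hen ant]
  7. access lemon: HIT. Next use of lemon: step 13. Cache: [lemon jay hen ant]
  8. access ant: HIT. Next use of ant: step 11. Cache: [lemon jay hen ant]
  9. access jay: HIT. Next use of jay: never. Cache: [lemon jay hen ant]
  10. access yak: MISS. Cache: [lemon jay hen ant yak]
  11. access ant: HIT. Next use of ant: step 16. Cache: [lemon jay hen ant yak]
  12. access yak: HIT. Next use of yak: never. Cache: [lemon jay hen ant yak]
  13. access lemon: HIT. Next use of lemon: never. Cache: [lemon jay hen ant yak]
  14. access apple: MISS. Cache: [lemon jay hen ant yak apple]
  15. access hen: HIT. Next use of hen: never. Cache: [lemon jay hen ant yak apple]
  16. access ant: HIT. Next use of ant: never. Cache: [lemon jay hen ant yak apple]
  17. access kiwi: MISS, evict lemon (next use: never). Cache: [jay hen ant yak apple kiwi]
Total: 10 hits, 7 misses, 1 evictions

Answer: 1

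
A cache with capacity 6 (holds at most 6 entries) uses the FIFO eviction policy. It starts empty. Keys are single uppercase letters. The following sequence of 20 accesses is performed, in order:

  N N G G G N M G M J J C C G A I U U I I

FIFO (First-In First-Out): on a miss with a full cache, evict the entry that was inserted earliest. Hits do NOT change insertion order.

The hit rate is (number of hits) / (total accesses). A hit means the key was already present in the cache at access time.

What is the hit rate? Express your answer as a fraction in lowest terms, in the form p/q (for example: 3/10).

Answer: 3/5

Derivation:
FIFO simulation (capacity=6):
  1. access N: MISS. Cache (old->new): [N]
  2. access N: HIT. Cache (old->new): [N]
  3. access G: MISS. Cache (old->new): [N G]
  4. access G: HIT. Cache (old->new): [N G]
  5. access G: HIT. Cache (old->new): [N G]
  6. access N: HIT. Cache (old->new): [N G]
  7. access M: MISS. Cache (old->new): [N G M]
  8. access G: HIT. Cache (old->new): [N G M]
  9. access M: HIT. Cache (old->new): [N G M]
  10. access J: MISS. Cache (old->new): [N G M J]
  11. access J: HIT. Cache (old->new): [N G M J]
  12. access C: MISS. Cache (old->new): [N G M J C]
  13. access C: HIT. Cache (old->new): [N G M J C]
  14. access G: HIT. Cache (old->new): [N G M J C]
  15. access A: MISS. Cache (old->new): [N G M J C A]
  16. access I: MISS, evict N. Cache (old->new): [G M J C A I]
  17. access U: MISS, evict G. Cache (old->new): [M J C A I U]
  18. access U: HIT. Cache (old->new): [M J C A I U]
  19. access I: HIT. Cache (old->new): [M J C A I U]
  20. access I: HIT. Cache (old->new): [M J C A I U]
Total: 12 hits, 8 misses, 2 evictions

Hit rate = 12/20 = 3/5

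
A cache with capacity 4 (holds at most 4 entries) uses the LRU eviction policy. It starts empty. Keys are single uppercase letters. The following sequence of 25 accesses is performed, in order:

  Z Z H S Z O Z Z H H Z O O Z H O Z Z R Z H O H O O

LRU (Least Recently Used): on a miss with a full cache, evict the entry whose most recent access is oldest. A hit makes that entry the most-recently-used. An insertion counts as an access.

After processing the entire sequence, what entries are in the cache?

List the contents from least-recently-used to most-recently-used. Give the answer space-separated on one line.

LRU simulation (capacity=4):
  1. access Z: MISS. Cache (LRU->MRU): [Z]
  2. access Z: HIT. Cache (LRU->MRU): [Z]
  3. access H: MISS. Cache (LRU->MRU): [Z H]
  4. access S: MISS. Cache (LRU->MRU): [Z H S]
  5. access Z: HIT. Cache (LRU->MRU): [H S Z]
  6. access O: MISS. Cache (LRU->MRU): [H S Z O]
  7. access Z: HIT. Cache (LRU->MRU): [H S O Z]
  8. access Z: HIT. Cache (LRU->MRU): [H S O Z]
  9. access H: HIT. Cache (LRU->MRU): [S O Z H]
  10. access H: HIT. Cache (LRU->MRU): [S O Z H]
  11. access Z: HIT. Cache (LRU->MRU): [S O H Z]
  12. access O: HIT. Cache (LRU->MRU): [S H Z O]
  13. access O: HIT. Cache (LRU->MRU): [S H Z O]
  14. access Z: HIT. Cache (LRU->MRU): [S H O Z]
  15. access H: HIT. Cache (LRU->MRU): [S O Z H]
  16. access O: HIT. Cache (LRU->MRU): [S Z H O]
  17. access Z: HIT. Cache (LRU->MRU): [S H O Z]
  18. access Z: HIT. Cache (LRU->MRU): [S H O Z]
  19. access R: MISS, evict S. Cache (LRU->MRU): [H O Z R]
  20. access Z: HIT. Cache (LRU->MRU): [H O R Z]
  21. access H: HIT. Cache (LRU->MRU): [O R Z H]
  22. access O: HIT. Cache (LRU->MRU): [R Z H O]
  23. access H: HIT. Cache (LRU->MRU): [R Z O H]
  24. access O: HIT. Cache (LRU->MRU): [R Z H O]
  25. access O: HIT. Cache (LRU->MRU): [R Z H O]
Total: 20 hits, 5 misses, 1 evictions

Answer: R Z H O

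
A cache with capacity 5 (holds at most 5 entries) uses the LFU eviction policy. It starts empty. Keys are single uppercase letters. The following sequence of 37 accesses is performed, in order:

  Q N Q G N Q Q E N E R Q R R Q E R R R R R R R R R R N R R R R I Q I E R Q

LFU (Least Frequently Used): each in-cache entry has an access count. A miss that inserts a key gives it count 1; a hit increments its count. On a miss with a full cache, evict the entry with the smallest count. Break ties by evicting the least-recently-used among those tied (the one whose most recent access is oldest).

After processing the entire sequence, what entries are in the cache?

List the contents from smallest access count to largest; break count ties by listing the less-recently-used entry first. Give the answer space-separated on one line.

Answer: I N E Q R

Derivation:
LFU simulation (capacity=5):
  1. access Q: MISS. Cache: [Q(c=1)]
  2. access N: MISS. Cache: [Q(c=1) N(c=1)]
  3. access Q: HIT, count now 2. Cache: [N(c=1) Q(c=2)]
  4. access G: MISS. Cache: [N(c=1) G(c=1) Q(c=2)]
  5. access N: HIT, count now 2. Cache: [G(c=1) Q(c=2) N(c=2)]
  6. access Q: HIT, count now 3. Cache: [G(c=1) N(c=2) Q(c=3)]
  7. access Q: HIT, count now 4. Cache: [G(c=1) N(c=2) Q(c=4)]
  8. access E: MISS. Cache: [G(c=1) E(c=1) N(c=2) Q(c=4)]
  9. access N: HIT, count now 3. Cache: [G(c=1) E(c=1) N(c=3) Q(c=4)]
  10. access E: HIT, count now 2. Cache: [G(c=1) E(c=2) N(c=3) Q(c=4)]
  11. access R: MISS. Cache: [G(c=1) R(c=1) E(c=2) N(c=3) Q(c=4)]
  12. access Q: HIT, count now 5. Cache: [G(c=1) R(c=1) E(c=2) N(c=3) Q(c=5)]
  13. access R: HIT, count now 2. Cache: [G(c=1) E(c=2) R(c=2) N(c=3) Q(c=5)]
  14. access R: HIT, count now 3. Cache: [G(c=1) E(c=2) N(c=3) R(c=3) Q(c=5)]
  15. access Q: HIT, count now 6. Cache: [G(c=1) E(c=2) N(c=3) R(c=3) Q(c=6)]
  16. access E: HIT, count now 3. Cache: [G(c=1) N(c=3) R(c=3) E(c=3) Q(c=6)]
  17. access R: HIT, count now 4. Cache: [G(c=1) N(c=3) E(c=3) R(c=4) Q(c=6)]
  18. access R: HIT, count now 5. Cache: [G(c=1) N(c=3) E(c=3) R(c=5) Q(c=6)]
  19. access R: HIT, count now 6. Cache: [G(c=1) N(c=3) E(c=3) Q(c=6) R(c=6)]
  20. access R: HIT, count now 7. Cache: [G(c=1) N(c=3) E(c=3) Q(c=6) R(c=7)]
  21. access R: HIT, count now 8. Cache: [G(c=1) N(c=3) E(c=3) Q(c=6) R(c=8)]
  22. access R: HIT, count now 9. Cache: [G(c=1) N(c=3) E(c=3) Q(c=6) R(c=9)]
  23. access R: HIT, count now 10. Cache: [G(c=1) N(c=3) E(c=3) Q(c=6) R(c=10)]
  24. access R: HIT, count now 11. Cache: [G(c=1) N(c=3) E(c=3) Q(c=6) R(c=11)]
  25. access R: HIT, count now 12. Cache: [G(c=1) N(c=3) E(c=3) Q(c=6) R(c=12)]
  26. access R: HIT, count now 13. Cache: [G(c=1) N(c=3) E(c=3) Q(c=6) R(c=13)]
  27. access N: HIT, count now 4. Cache: [G(c=1) E(c=3) N(c=4) Q(c=6) R(c=13)]
  28. access R: HIT, count now 14. Cache: [G(c=1) E(c=3) N(c=4) Q(c=6) R(c=14)]
  29. access R: HIT, count now 15. Cache: [G(c=1) E(c=3) N(c=4) Q(c=6) R(c=15)]
  30. access R: HIT, count now 16. Cache: [G(c=1) E(c=3) N(c=4) Q(c=6) R(c=16)]
  31. access R: HIT, count now 17. Cache: [G(c=1) E(c=3) N(c=4) Q(c=6) R(c=17)]
  32. access I: MISS, evict G(c=1). Cache: [I(c=1) E(c=3) N(c=4) Q(c=6) R(c=17)]
  33. access Q: HIT, count now 7. Cache: [I(c=1) E(c=3) N(c=4) Q(c=7) R(c=17)]
  34. access I: HIT, count now 2. Cache: [I(c=2) E(c=3) N(c=4) Q(c=7) R(c=17)]
  35. access E: HIT, count now 4. Cache: [I(c=2) N(c=4) E(c=4) Q(c=7) R(c=17)]
  36. access R: HIT, count now 18. Cache: [I(c=2) N(c=4) E(c=4) Q(c=7) R(c=18)]
  37. access Q: HIT, count now 8. Cache: [I(c=2) N(c=4) E(c=4) Q(c=8) R(c=18)]
Total: 31 hits, 6 misses, 1 evictions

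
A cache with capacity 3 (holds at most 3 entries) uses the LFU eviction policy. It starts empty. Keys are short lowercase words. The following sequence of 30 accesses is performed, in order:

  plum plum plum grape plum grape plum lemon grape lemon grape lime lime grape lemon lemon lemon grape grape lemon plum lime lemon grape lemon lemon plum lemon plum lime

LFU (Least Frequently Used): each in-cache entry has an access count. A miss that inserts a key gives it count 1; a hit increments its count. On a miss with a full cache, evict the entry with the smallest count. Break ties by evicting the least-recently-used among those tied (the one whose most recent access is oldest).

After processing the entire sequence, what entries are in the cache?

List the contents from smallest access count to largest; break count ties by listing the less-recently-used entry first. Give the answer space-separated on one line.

LFU simulation (capacity=3):
  1. access plum: MISS. Cache: [plum(c=1)]
  2. access plum: HIT, count now 2. Cache: [plum(c=2)]
  3. access plum: HIT, count now 3. Cache: [plum(c=3)]
  4. access grape: MISS. Cache: [grape(c=1) plum(c=3)]
  5. access plum: HIT, count now 4. Cache: [grape(c=1) plum(c=4)]
  6. access grape: HIT, count now 2. Cache: [grape(c=2) plum(c=4)]
  7. access plum: HIT, count now 5. Cache: [grape(c=2) plum(c=5)]
  8. access lemon: MISS. Cache: [lemon(c=1) grape(c=2) plum(c=5)]
  9. access grape: HIT, count now 3. Cache: [lemon(c=1) grape(c=3) plum(c=5)]
  10. access lemon: HIT, count now 2. Cache: [lemon(c=2) grape(c=3) plum(c=5)]
  11. access grape: HIT, count now 4. Cache: [lemon(c=2) grape(c=4) plum(c=5)]
  12. access lime: MISS, evict lemon(c=2). Cache: [lime(c=1) grape(c=4) plum(c=5)]
  13. access lime: HIT, count now 2. Cache: [lime(c=2) grape(c=4) plum(c=5)]
  14. access grape: HIT, count now 5. Cache: [lime(c=2) plum(c=5) grape(c=5)]
  15. access lemon: MISS, evict lime(c=2). Cache: [lemon(c=1) plum(c=5) grape(c=5)]
  16. access lemon: HIT, count now 2. Cache: [lemon(c=2) plum(c=5) grape(c=5)]
  17. access lemon: HIT, count now 3. Cache: [lemon(c=3) plum(c=5) grape(c=5)]
  18. access grape: HIT, count now 6. Cache: [lemon(c=3) plum(c=5) grape(c=6)]
  19. access grape: HIT, count now 7. Cache: [lemon(c=3) plum(c=5) grape(c=7)]
  20. access lemon: HIT, count now 4. Cache: [lemon(c=4) plum(c=5) grape(c=7)]
  21. access plum: HIT, count now 6. Cache: [lemon(c=4) plum(c=6) grape(c=7)]
  22. access lime: MISS, evict lemon(c=4). Cache: [lime(c=1) plum(c=6) grape(c=7)]
  23. access lemon: MISS, evict lime(c=1). Cache: [lemon(c=1) plum(c=6) grape(c=7)]
  24. access grape: HIT, count now 8. Cache: [lemon(c=1) plum(c=6) grape(c=8)]
  25. access lemon: HIT, count now 2. Cache: [lemon(c=2) plum(c=6) grape(c=8)]
  26. access lemon: HIT, count now 3. Cache: [lemon(c=3) plum(c=6) grape(c=8)]
  27. access plum: HIT, count now 7. Cache: [lemon(c=3) plum(c=7) grape(c=8)]
  28. access lemon: HIT, count now 4. Cache: [lemon(c=4) plum(c=7) grape(c=8)]
  29. access plum: HIT, count now 8. Cache: [lemon(c=4) grape(c=8) plum(c=8)]
  30. access lime: MISS, evict lemon(c=4). Cache: [lime(c=1) grape(c=8) plum(c=8)]
Total: 22 hits, 8 misses, 5 evictions

Answer: lime grape plum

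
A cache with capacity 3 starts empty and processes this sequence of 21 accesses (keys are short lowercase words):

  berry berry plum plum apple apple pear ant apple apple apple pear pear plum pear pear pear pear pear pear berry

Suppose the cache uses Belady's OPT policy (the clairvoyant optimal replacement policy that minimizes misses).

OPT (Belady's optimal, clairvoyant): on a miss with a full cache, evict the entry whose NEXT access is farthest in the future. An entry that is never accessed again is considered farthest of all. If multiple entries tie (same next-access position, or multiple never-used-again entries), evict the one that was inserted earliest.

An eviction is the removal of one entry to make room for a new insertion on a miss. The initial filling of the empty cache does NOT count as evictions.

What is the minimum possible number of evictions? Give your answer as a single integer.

OPT (Belady) simulation (capacity=3):
  1. access berry: MISS. Cache: [berry]
  2. access berry: HIT. Next use of berry: step 21. Cache: [berry]
  3. access plum: MISS. Cache: [berry plum]
  4. access plum: HIT. Next use of plum: step 14. Cache: [berry plum]
  5. access apple: MISS. Cache: [berry plum apple]
  6. access apple: HIT. Next use of apple: step 9. Cache: [berry plum apple]
  7. access pear: MISS, evict berry (next use: step 21). Cache: [plum apple pear]
  8. access ant: MISS, evict plum (next use: step 14). Cache: [apple pear ant]
  9. access apple: HIT. Next use of apple: step 10. Cache: [apple pear ant]
  10. access apple: HIT. Next use of apple: step 11. Cache: [apple pear ant]
  11. access apple: HIT. Next use of apple: never. Cache: [apple pear ant]
  12. access pear: HIT. Next use of pear: step 13. Cache: [apple pear ant]
  13. access pear: HIT. Next use of pear: step 15. Cache: [apple pear ant]
  14. access plum: MISS, evict apple (next use: never). Cache: [pear ant plum]
  15. access pear: HIT. Next use of pear: step 16. Cache: [pear ant plum]
  16. access pear: HIT. Next use of pear: step 17. Cache: [pear ant plum]
  17. access pear: HIT. Next use of pear: step 18. Cache: [pear ant plum]
  18. access pear: HIT. Next use of pear: step 19. Cache: [pear ant plum]
  19. access pear: HIT. Next use of pear: step 20. Cache: [pear ant plum]
  20. access pear: HIT. Next use of pear: never. Cache: [pear ant plum]
  21. access berry: MISS, evict pear (next use: never). Cache: [ant plum berry]
Total: 14 hits, 7 misses, 4 evictions

Answer: 4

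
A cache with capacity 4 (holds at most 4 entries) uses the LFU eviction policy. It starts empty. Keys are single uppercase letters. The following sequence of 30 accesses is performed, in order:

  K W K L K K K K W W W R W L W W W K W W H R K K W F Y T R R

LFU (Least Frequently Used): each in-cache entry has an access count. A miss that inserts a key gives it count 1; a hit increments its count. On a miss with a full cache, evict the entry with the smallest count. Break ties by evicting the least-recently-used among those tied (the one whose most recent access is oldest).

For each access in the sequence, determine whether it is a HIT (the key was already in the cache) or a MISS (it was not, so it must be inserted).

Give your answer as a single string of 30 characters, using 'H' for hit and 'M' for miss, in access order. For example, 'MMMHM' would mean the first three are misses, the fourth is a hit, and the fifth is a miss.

LFU simulation (capacity=4):
  1. access K: MISS. Cache: [K(c=1)]
  2. access W: MISS. Cache: [K(c=1) W(c=1)]
  3. access K: HIT, count now 2. Cache: [W(c=1) K(c=2)]
  4. access L: MISS. Cache: [W(c=1) L(c=1) K(c=2)]
  5. access K: HIT, count now 3. Cache: [W(c=1) L(c=1) K(c=3)]
  6. access K: HIT, count now 4. Cache: [W(c=1) L(c=1) K(c=4)]
  7. access K: HIT, count now 5. Cache: [W(c=1) L(c=1) K(c=5)]
  8. access K: HIT, count now 6. Cache: [W(c=1) L(c=1) K(c=6)]
  9. access W: HIT, count now 2. Cache: [L(c=1) W(c=2) K(c=6)]
  10. access W: HIT, count now 3. Cache: [L(c=1) W(c=3) K(c=6)]
  11. access W: HIT, count now 4. Cache: [L(c=1) W(c=4) K(c=6)]
  12. access R: MISS. Cache: [L(c=1) R(c=1) W(c=4) K(c=6)]
  13. access W: HIT, count now 5. Cache: [L(c=1) R(c=1) W(c=5) K(c=6)]
  14. access L: HIT, count now 2. Cache: [R(c=1) L(c=2) W(c=5) K(c=6)]
  15. access W: HIT, count now 6. Cache: [R(c=1) L(c=2) K(c=6) W(c=6)]
  16. access W: HIT, count now 7. Cache: [R(c=1) L(c=2) K(c=6) W(c=7)]
  17. access W: HIT, count now 8. Cache: [R(c=1) L(c=2) K(c=6) W(c=8)]
  18. access K: HIT, count now 7. Cache: [R(c=1) L(c=2) K(c=7) W(c=8)]
  19. access W: HIT, count now 9. Cache: [R(c=1) L(c=2) K(c=7) W(c=9)]
  20. access W: HIT, count now 10. Cache: [R(c=1) L(c=2) K(c=7) W(c=10)]
  21. access H: MISS, evict R(c=1). Cache: [H(c=1) L(c=2) K(c=7) W(c=10)]
  22. access R: MISS, evict H(c=1). Cache: [R(c=1) L(c=2) K(c=7) W(c=10)]
  23. access K: HIT, count now 8. Cache: [R(c=1) L(c=2) K(c=8) W(c=10)]
  24. access K: HIT, count now 9. Cache: [R(c=1) L(c=2) K(c=9) W(c=10)]
  25. access W: HIT, count now 11. Cache: [R(c=1) L(c=2) K(c=9) W(c=11)]
  26. access F: MISS, evict R(c=1). Cache: [F(c=1) L(c=2) K(c=9) W(c=11)]
  27. access Y: MISS, evict F(c=1). Cache: [Y(c=1) L(c=2) K(c=9) W(c=11)]
  28. access T: MISS, evict Y(c=1). Cache: [T(c=1) L(c=2) K(c=9) W(c=11)]
  29. access R: MISS, evict T(c=1). Cache: [R(c=1) L(c=2) K(c=9) W(c=11)]
  30. access R: HIT, count now 2. Cache: [L(c=2) R(c=2) K(c=9) W(c=11)]
Total: 20 hits, 10 misses, 6 evictions

Answer: MMHMHHHHHHHMHHHHHHHHMMHHHMMMMH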